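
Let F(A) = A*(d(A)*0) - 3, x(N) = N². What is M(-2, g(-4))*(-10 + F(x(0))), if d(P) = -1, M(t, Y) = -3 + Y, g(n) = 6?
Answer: -39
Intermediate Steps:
F(A) = -3 (F(A) = A*(-1*0) - 3 = A*0 - 3 = 0 - 3 = -3)
M(-2, g(-4))*(-10 + F(x(0))) = (-3 + 6)*(-10 - 3) = 3*(-13) = -39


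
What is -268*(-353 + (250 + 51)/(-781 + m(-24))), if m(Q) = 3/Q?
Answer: 591825740/6249 ≈ 94707.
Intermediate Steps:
-268*(-353 + (250 + 51)/(-781 + m(-24))) = -268*(-353 + (250 + 51)/(-781 + 3/(-24))) = -268*(-353 + 301/(-781 + 3*(-1/24))) = -268*(-353 + 301/(-781 - ⅛)) = -268*(-353 + 301/(-6249/8)) = -268*(-353 + 301*(-8/6249)) = -268*(-353 - 2408/6249) = -268*(-2208305/6249) = 591825740/6249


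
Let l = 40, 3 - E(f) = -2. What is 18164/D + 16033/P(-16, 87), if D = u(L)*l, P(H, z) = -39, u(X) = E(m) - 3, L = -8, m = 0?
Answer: -143561/780 ≈ -184.05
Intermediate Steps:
E(f) = 5 (E(f) = 3 - 1*(-2) = 3 + 2 = 5)
u(X) = 2 (u(X) = 5 - 3 = 2)
D = 80 (D = 2*40 = 80)
18164/D + 16033/P(-16, 87) = 18164/80 + 16033/(-39) = 18164*(1/80) + 16033*(-1/39) = 4541/20 - 16033/39 = -143561/780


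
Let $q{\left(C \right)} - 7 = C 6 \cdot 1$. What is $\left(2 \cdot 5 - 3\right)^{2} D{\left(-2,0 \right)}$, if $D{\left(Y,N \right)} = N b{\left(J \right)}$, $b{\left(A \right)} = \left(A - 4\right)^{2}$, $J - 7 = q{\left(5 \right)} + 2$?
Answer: $0$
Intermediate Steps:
$q{\left(C \right)} = 7 + 6 C$ ($q{\left(C \right)} = 7 + C 6 \cdot 1 = 7 + 6 C 1 = 7 + 6 C$)
$J = 46$ ($J = 7 + \left(\left(7 + 6 \cdot 5\right) + 2\right) = 7 + \left(\left(7 + 30\right) + 2\right) = 7 + \left(37 + 2\right) = 7 + 39 = 46$)
$b{\left(A \right)} = \left(-4 + A\right)^{2}$
$D{\left(Y,N \right)} = 1764 N$ ($D{\left(Y,N \right)} = N \left(-4 + 46\right)^{2} = N 42^{2} = N 1764 = 1764 N$)
$\left(2 \cdot 5 - 3\right)^{2} D{\left(-2,0 \right)} = \left(2 \cdot 5 - 3\right)^{2} \cdot 1764 \cdot 0 = \left(10 - 3\right)^{2} \cdot 0 = 7^{2} \cdot 0 = 49 \cdot 0 = 0$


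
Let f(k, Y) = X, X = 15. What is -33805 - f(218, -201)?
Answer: -33820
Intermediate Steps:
f(k, Y) = 15
-33805 - f(218, -201) = -33805 - 1*15 = -33805 - 15 = -33820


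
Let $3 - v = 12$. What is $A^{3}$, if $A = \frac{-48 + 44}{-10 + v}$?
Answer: $\frac{64}{6859} \approx 0.0093308$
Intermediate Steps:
$v = -9$ ($v = 3 - 12 = -9$)
$A = \frac{4}{19}$ ($A = \frac{-48 + 44}{-10 - 9} = - \frac{4}{-19} = \left(-4\right) \left(- \frac{1}{19}\right) = \frac{4}{19} \approx 0.21053$)
$A^{3} = \left(\frac{4}{19}\right)^{3} = \frac{64}{6859}$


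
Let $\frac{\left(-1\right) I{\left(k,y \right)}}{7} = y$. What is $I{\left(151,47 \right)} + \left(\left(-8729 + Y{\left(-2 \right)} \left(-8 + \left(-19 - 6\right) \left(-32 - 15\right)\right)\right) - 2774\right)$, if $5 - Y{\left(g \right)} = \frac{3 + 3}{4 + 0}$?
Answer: $- \frac{15495}{2} \approx -7747.5$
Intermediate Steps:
$Y{\left(g \right)} = \frac{7}{2}$ ($Y{\left(g \right)} = 5 - \frac{3 + 3}{4 + 0} = 5 - \frac{6}{4} = 5 - 6 \cdot \frac{1}{4} = 5 - \frac{3}{2} = \frac{7}{2}$)
$I{\left(k,y \right)} = - 7 y$
$I{\left(151,47 \right)} + \left(\left(-8729 + Y{\left(-2 \right)} \left(-8 + \left(-19 - 6\right) \left(-32 - 15\right)\right)\right) - 2774\right) = \left(-7\right) 47 - \left(11503 - \frac{7 \left(-8 + \left(-19 - 6\right) \left(-32 - 15\right)\right)}{2}\right) = -329 - \left(11503 - \frac{7 \left(-8 - -1175\right)}{2}\right) = -329 - \left(11503 - \frac{7 \left(-8 + 1175\right)}{2}\right) = -329 + \left(\left(-8729 + \frac{7}{2} \cdot 1167\right) - 2774\right) = -329 + \left(\left(-8729 + \frac{8169}{2}\right) - 2774\right) = -329 - \frac{14837}{2} = - \frac{15495}{2}$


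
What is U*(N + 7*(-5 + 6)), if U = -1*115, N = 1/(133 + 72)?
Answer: -33028/41 ≈ -805.56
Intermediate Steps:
N = 1/205 ≈ 0.0048781
U = -115
U*(N + 7*(-5 + 6)) = -115*(1/205 + 7*(-5 + 6)) = -115*(1/205 + 7*1) = -115*(1/205 + 7) = -115*1436/205 = -33028/41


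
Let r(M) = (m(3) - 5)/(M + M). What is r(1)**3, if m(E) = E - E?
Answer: -125/8 ≈ -15.625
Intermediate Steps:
m(E) = 0
r(M) = -5/(2*M) (r(M) = (0 - 5)/(M + M) = -5*1/(2*M) = -5/(2*M))
r(1)**3 = (-5/2/1)**3 = (-5/2*1)**3 = (-5/2)**3 = -125/8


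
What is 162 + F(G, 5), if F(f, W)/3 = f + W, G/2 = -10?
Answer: 117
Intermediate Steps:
G = -20 (G = 2*(-10) = -20)
F(f, W) = 3*W + 3*f (F(f, W) = 3*(f + W) = 3*(W + f) = 3*W + 3*f)
162 + F(G, 5) = 162 + (3*5 + 3*(-20)) = 162 + (15 - 60) = 162 - 45 = 117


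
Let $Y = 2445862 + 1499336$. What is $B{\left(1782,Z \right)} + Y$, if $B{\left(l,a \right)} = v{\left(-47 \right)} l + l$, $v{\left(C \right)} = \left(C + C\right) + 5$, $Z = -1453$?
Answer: $3788382$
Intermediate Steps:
$v{\left(C \right)} = 5 + 2 C$ ($v{\left(C \right)} = 2 C + 5 = 5 + 2 C$)
$Y = 3945198$
$B{\left(l,a \right)} = - 88 l$ ($B{\left(l,a \right)} = \left(5 + 2 \left(-47\right)\right) l + l = \left(5 - 94\right) l + l = - 89 l + l = - 88 l$)
$B{\left(1782,Z \right)} + Y = \left(-88\right) 1782 + 3945198 = -156816 + 3945198 = 3788382$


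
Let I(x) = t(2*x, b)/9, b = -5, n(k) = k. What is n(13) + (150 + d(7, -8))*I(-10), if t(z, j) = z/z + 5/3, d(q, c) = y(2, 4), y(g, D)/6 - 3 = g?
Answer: 199/3 ≈ 66.333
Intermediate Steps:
y(g, D) = 18 + 6*g
d(q, c) = 30 (d(q, c) = 18 + 6*2 = 18 + 12 = 30)
t(z, j) = 8/3 (t(z, j) = 1 + 5*(⅓) = 1 + 5/3 = 8/3)
I(x) = 8/27 (I(x) = (8/3)/9 = (8/3)*(⅑) = 8/27)
n(13) + (150 + d(7, -8))*I(-10) = 13 + (150 + 30)*(8/27) = 13 + 180*(8/27) = 13 + 160/3 = 199/3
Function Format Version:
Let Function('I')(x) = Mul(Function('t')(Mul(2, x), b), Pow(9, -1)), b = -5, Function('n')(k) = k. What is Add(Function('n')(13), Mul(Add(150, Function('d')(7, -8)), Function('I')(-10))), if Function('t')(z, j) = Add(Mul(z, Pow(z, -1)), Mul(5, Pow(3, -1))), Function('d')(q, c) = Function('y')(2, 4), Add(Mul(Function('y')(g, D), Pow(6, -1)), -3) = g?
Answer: Rational(199, 3) ≈ 66.333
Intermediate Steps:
Function('y')(g, D) = Add(18, Mul(6, g))
Function('d')(q, c) = 30 (Function('d')(q, c) = Add(18, Mul(6, 2)) = Add(18, 12) = 30)
Function('t')(z, j) = Rational(8, 3) (Function('t')(z, j) = Add(1, Mul(5, Rational(1, 3))) = Add(1, Rational(5, 3)) = Rational(8, 3))
Function('I')(x) = Rational(8, 27) (Function('I')(x) = Mul(Rational(8, 3), Pow(9, -1)) = Mul(Rational(8, 3), Rational(1, 9)) = Rational(8, 27))
Add(Function('n')(13), Mul(Add(150, Function('d')(7, -8)), Function('I')(-10))) = Add(13, Mul(Add(150, 30), Rational(8, 27))) = Add(13, Mul(180, Rational(8, 27))) = Add(13, Rational(160, 3)) = Rational(199, 3)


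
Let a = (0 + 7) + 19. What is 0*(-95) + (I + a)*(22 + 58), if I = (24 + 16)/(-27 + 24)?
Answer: 3040/3 ≈ 1013.3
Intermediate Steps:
I = -40/3 (I = 40/(-3) = 40*(-⅓) = -40/3 ≈ -13.333)
a = 26 (a = 7 + 19 = 26)
0*(-95) + (I + a)*(22 + 58) = 0*(-95) + (-40/3 + 26)*(22 + 58) = 0 + (38/3)*80 = 0 + 3040/3 = 3040/3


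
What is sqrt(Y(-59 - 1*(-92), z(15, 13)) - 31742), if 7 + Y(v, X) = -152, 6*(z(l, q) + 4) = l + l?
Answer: I*sqrt(31901) ≈ 178.61*I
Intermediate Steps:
z(l, q) = -4 + l/3 (z(l, q) = -4 + (l + l)/6 = -4 + (2*l)/6 = -4 + l/3)
Y(v, X) = -159 (Y(v, X) = -7 - 152 = -159)
sqrt(Y(-59 - 1*(-92), z(15, 13)) - 31742) = sqrt(-159 - 31742) = sqrt(-31901) = I*sqrt(31901)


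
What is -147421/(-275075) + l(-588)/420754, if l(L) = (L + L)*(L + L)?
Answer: 221225049317/57869453275 ≈ 3.8228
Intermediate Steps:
l(L) = 4*L² (l(L) = (2*L)*(2*L) = 4*L²)
-147421/(-275075) + l(-588)/420754 = -147421/(-275075) + (4*(-588)²)/420754 = -147421*(-1/275075) + (4*345744)*(1/420754) = 147421/275075 + 1382976*(1/420754) = 147421/275075 + 691488/210377 = 221225049317/57869453275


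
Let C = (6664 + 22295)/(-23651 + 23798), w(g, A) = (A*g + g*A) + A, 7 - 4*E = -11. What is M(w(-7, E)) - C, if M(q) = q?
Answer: -511/2 ≈ -255.50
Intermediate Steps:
E = 9/2 (E = 7/4 - ¼*(-11) = 7/4 + 11/4 = 9/2 ≈ 4.5000)
w(g, A) = A + 2*A*g (w(g, A) = (A*g + A*g) + A = 2*A*g + A = A + 2*A*g)
C = 197 (C = 28959/147 = 28959*(1/147) = 197)
M(w(-7, E)) - C = 9*(1 + 2*(-7))/2 - 1*197 = 9*(1 - 14)/2 - 197 = (9/2)*(-13) - 197 = -117/2 - 197 = -511/2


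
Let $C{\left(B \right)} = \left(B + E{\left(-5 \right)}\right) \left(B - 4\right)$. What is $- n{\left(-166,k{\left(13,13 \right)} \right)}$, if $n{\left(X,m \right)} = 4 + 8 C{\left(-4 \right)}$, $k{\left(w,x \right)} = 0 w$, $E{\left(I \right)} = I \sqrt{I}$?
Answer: $-260 - 320 i \sqrt{5} \approx -260.0 - 715.54 i$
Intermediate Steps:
$E{\left(I \right)} = I^{\frac{3}{2}}$
$C{\left(B \right)} = \left(-4 + B\right) \left(B - 5 i \sqrt{5}\right)$ ($C{\left(B \right)} = \left(B + \left(-5\right)^{\frac{3}{2}}\right) \left(B - 4\right) = \left(B - 5 i \sqrt{5}\right) \left(-4 + B\right) = \left(-4 + B\right) \left(B - 5 i \sqrt{5}\right)$)
$k{\left(w,x \right)} = 0$
$n{\left(X,m \right)} = 260 + 320 i \sqrt{5}$ ($n{\left(X,m \right)} = 4 + 8 \left(\left(-4\right)^{2} - -16 + 20 i \sqrt{5} - 5 i \left(-4\right) \sqrt{5}\right) = 4 + 8 \left(16 + 16 + 20 i \sqrt{5} + 20 i \sqrt{5}\right) = 4 + 8 \left(32 + 40 i \sqrt{5}\right) = 4 + \left(256 + 320 i \sqrt{5}\right) = 260 + 320 i \sqrt{5}$)
$- n{\left(-166,k{\left(13,13 \right)} \right)} = - (260 + 320 i \sqrt{5}) = -260 - 320 i \sqrt{5}$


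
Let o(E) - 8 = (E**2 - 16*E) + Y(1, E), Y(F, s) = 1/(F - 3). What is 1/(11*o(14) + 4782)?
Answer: 2/9113 ≈ 0.00021947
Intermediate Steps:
Y(F, s) = 1/(-3 + F)
o(E) = 15/2 + E**2 - 16*E (o(E) = 8 + ((E**2 - 16*E) + 1/(-3 + 1)) = 8 + ((E**2 - 16*E) + 1/(-2)) = 8 + ((E**2 - 16*E) - 1/2) = 8 + (-1/2 + E**2 - 16*E) = 15/2 + E**2 - 16*E)
1/(11*o(14) + 4782) = 1/(11*(15/2 + 14**2 - 16*14) + 4782) = 1/(11*(15/2 + 196 - 224) + 4782) = 1/(11*(-41/2) + 4782) = 1/(-451/2 + 4782) = 1/(9113/2) = 2/9113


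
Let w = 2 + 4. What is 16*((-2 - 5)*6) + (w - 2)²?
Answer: -656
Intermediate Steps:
w = 6
16*((-2 - 5)*6) + (w - 2)² = 16*((-2 - 5)*6) + (6 - 2)² = 16*(-7*6) + 4² = 16*(-42) + 16 = -672 + 16 = -656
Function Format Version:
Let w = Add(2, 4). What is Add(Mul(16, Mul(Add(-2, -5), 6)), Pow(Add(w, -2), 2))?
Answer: -656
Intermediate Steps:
w = 6
Add(Mul(16, Mul(Add(-2, -5), 6)), Pow(Add(w, -2), 2)) = Add(Mul(16, Mul(Add(-2, -5), 6)), Pow(Add(6, -2), 2)) = Add(Mul(16, Mul(-7, 6)), Pow(4, 2)) = Add(Mul(16, -42), 16) = Add(-672, 16) = -656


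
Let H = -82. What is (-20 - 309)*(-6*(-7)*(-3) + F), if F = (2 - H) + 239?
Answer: -64813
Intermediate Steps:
F = 323 (F = (2 - 1*(-82)) + 239 = (2 + 82) + 239 = 84 + 239 = 323)
(-20 - 309)*(-6*(-7)*(-3) + F) = (-20 - 309)*(-6*(-7)*(-3) + 323) = -329*(42*(-3) + 323) = -329*(-126 + 323) = -329*197 = -64813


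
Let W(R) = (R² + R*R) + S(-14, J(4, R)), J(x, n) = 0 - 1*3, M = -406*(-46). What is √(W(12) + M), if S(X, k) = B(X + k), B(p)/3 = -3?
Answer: √18955 ≈ 137.68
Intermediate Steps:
B(p) = -9 (B(p) = 3*(-3) = -9)
M = 18676
J(x, n) = -3 (J(x, n) = 0 - 3 = -3)
S(X, k) = -9
W(R) = -9 + 2*R² (W(R) = (R² + R*R) - 9 = (R² + R²) - 9 = 2*R² - 9 = -9 + 2*R²)
√(W(12) + M) = √((-9 + 2*12²) + 18676) = √((-9 + 2*144) + 18676) = √((-9 + 288) + 18676) = √(279 + 18676) = √18955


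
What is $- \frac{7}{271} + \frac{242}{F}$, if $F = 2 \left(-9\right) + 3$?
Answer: $- \frac{65687}{4065} \approx -16.159$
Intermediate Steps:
$F = -15$ ($F = -18 + 3 = -15$)
$- \frac{7}{271} + \frac{242}{F} = - \frac{7}{271} + \frac{242}{-15} = \left(-7\right) \frac{1}{271} + 242 \left(- \frac{1}{15}\right) = - \frac{7}{271} - \frac{242}{15} = - \frac{65687}{4065}$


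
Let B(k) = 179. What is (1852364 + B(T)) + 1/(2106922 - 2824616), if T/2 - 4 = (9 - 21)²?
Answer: 1329558995841/717694 ≈ 1.8525e+6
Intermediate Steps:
T = 296 (T = 8 + 2*(9 - 21)² = 8 + 2*(-12)² = 8 + 2*144 = 8 + 288 = 296)
(1852364 + B(T)) + 1/(2106922 - 2824616) = (1852364 + 179) + 1/(2106922 - 2824616) = 1852543 + 1/(-717694) = 1852543 - 1/717694 = 1329558995841/717694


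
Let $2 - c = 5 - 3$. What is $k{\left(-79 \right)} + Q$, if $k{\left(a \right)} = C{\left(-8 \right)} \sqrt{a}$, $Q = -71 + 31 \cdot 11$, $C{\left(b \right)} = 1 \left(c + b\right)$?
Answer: $270 - 8 i \sqrt{79} \approx 270.0 - 71.106 i$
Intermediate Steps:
$c = 0$ ($c = 2 - \left(5 - 3\right) = 2 - 2 = 0$)
$C{\left(b \right)} = b$ ($C{\left(b \right)} = 1 \left(0 + b\right) = 1 b = b$)
$Q = 270$ ($Q = -71 + 341 = 270$)
$k{\left(a \right)} = - 8 \sqrt{a}$
$k{\left(-79 \right)} + Q = - 8 \sqrt{-79} + 270 = - 8 i \sqrt{79} + 270 = 270 - 8 i \sqrt{79}$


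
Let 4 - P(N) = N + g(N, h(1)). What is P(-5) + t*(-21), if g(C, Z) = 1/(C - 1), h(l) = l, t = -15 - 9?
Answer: 3079/6 ≈ 513.17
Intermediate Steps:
t = -24
g(C, Z) = 1/(-1 + C)
P(N) = 4 - N - 1/(-1 + N) (P(N) = 4 - (N + 1/(-1 + N)) = 4 + (-N - 1/(-1 + N)) = 4 - N - 1/(-1 + N))
P(-5) + t*(-21) = (-1 + (-1 - 5)*(4 - 1*(-5)))/(-1 - 5) - 24*(-21) = (-1 - 6*(4 + 5))/(-6) + 504 = -(-1 - 6*9)/6 + 504 = -(-1 - 54)/6 + 504 = -⅙*(-55) + 504 = 55/6 + 504 = 3079/6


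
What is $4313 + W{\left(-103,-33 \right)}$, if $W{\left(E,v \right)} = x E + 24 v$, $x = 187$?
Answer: $-15740$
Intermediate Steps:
$W{\left(E,v \right)} = 24 v + 187 E$ ($W{\left(E,v \right)} = 187 E + 24 v = 24 v + 187 E$)
$4313 + W{\left(-103,-33 \right)} = 4313 + \left(24 \left(-33\right) + 187 \left(-103\right)\right) = 4313 - 20053 = -15740$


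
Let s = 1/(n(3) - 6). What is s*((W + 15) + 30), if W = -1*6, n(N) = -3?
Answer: -13/3 ≈ -4.3333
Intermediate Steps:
W = -6
s = -⅑ (s = 1/(-3 - 6) = 1/(-9) = -⅑ ≈ -0.11111)
s*((W + 15) + 30) = -((-6 + 15) + 30)/9 = -(9 + 30)/9 = -⅑*39 = -13/3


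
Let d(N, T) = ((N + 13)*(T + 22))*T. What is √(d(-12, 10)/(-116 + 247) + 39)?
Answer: √711199/131 ≈ 6.4376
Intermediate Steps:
d(N, T) = T*(13 + N)*(22 + T) (d(N, T) = ((13 + N)*(22 + T))*T = T*(13 + N)*(22 + T))
√(d(-12, 10)/(-116 + 247) + 39) = √((10*(286 + 13*10 + 22*(-12) - 12*10))/(-116 + 247) + 39) = √((10*(286 + 130 - 264 - 120))/131 + 39) = √((10*32)*(1/131) + 39) = √(320*(1/131) + 39) = √(320/131 + 39) = √(5429/131) = √711199/131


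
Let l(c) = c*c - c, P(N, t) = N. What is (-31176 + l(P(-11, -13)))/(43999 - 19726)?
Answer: -10348/8091 ≈ -1.2790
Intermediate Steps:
l(c) = c**2 - c
(-31176 + l(P(-11, -13)))/(43999 - 19726) = (-31176 - 11*(-1 - 11))/(43999 - 19726) = (-31176 - 11*(-12))/24273 = (-31176 + 132)*(1/24273) = -31044*1/24273 = -10348/8091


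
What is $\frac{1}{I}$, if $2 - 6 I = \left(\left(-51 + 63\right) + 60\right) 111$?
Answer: $- \frac{3}{3995} \approx -0.00075094$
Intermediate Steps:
$I = - \frac{3995}{3}$ ($I = \frac{1}{3} - \frac{\left(\left(-51 + 63\right) + 60\right) 111}{6} = \frac{1}{3} - \frac{\left(12 + 60\right) 111}{6} = \frac{1}{3} - \frac{72 \cdot 111}{6} = \frac{1}{3} - 1332 = - \frac{3995}{3} \approx -1331.7$)
$\frac{1}{I} = \frac{1}{- \frac{3995}{3}} = - \frac{3}{3995}$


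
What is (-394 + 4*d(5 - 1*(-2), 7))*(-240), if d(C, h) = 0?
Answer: 94560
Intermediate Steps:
(-394 + 4*d(5 - 1*(-2), 7))*(-240) = (-394 + 4*0)*(-240) = (-394 + 0)*(-240) = -394*(-240) = 94560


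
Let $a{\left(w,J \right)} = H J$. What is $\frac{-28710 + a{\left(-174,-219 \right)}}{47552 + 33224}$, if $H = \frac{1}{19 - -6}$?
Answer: $- \frac{717969}{2019400} \approx -0.35554$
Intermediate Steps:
$H = \frac{1}{25}$ ($H = \frac{1}{19 + 6} = \frac{1}{25} \approx 0.04$)
$a{\left(w,J \right)} = \frac{J}{25}$
$\frac{-28710 + a{\left(-174,-219 \right)}}{47552 + 33224} = \frac{-28710 + \frac{1}{25} \left(-219\right)}{47552 + 33224} = \frac{-28710 - \frac{219}{25}}{80776} = \left(- \frac{717969}{25}\right) \frac{1}{80776} = - \frac{717969}{2019400}$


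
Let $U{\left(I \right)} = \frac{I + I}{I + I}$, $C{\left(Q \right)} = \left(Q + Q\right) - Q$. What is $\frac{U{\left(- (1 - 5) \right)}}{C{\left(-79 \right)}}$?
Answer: $- \frac{1}{79} \approx -0.012658$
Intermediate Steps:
$C{\left(Q \right)} = Q$ ($C{\left(Q \right)} = 2 Q - Q = Q$)
$U{\left(I \right)} = 1$ ($U{\left(I \right)} = \frac{2 I}{2 I} = 2 I \frac{1}{2 I} = 1$)
$\frac{U{\left(- (1 - 5) \right)}}{C{\left(-79 \right)}} = 1 \frac{1}{-79} = 1 \left(- \frac{1}{79}\right) = - \frac{1}{79}$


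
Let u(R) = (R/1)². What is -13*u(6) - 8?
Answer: -476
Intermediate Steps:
u(R) = R² (u(R) = (R*1)² = R²)
-13*u(6) - 8 = -13*6² - 8 = -13*36 - 8 = -468 - 8 = -476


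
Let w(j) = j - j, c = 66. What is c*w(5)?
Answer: 0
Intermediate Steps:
w(j) = 0
c*w(5) = 66*0 = 0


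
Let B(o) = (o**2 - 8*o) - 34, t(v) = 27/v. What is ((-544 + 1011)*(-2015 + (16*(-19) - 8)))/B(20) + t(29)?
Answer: -31508999/5974 ≈ -5274.4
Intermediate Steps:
B(o) = -34 + o**2 - 8*o
((-544 + 1011)*(-2015 + (16*(-19) - 8)))/B(20) + t(29) = ((-544 + 1011)*(-2015 + (16*(-19) - 8)))/(-34 + 20**2 - 8*20) + 27/29 = (467*(-2015 + (-304 - 8)))/(-34 + 400 - 160) + 27*(1/29) = (467*(-2015 - 312))/206 + 27/29 = (467*(-2327))*(1/206) + 27/29 = -1086709*1/206 + 27/29 = -1086709/206 + 27/29 = -31508999/5974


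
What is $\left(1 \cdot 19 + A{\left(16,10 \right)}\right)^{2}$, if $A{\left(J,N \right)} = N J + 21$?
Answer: $40000$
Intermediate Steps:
$A{\left(J,N \right)} = 21 + J N$ ($A{\left(J,N \right)} = J N + 21 = 21 + J N$)
$\left(1 \cdot 19 + A{\left(16,10 \right)}\right)^{2} = \left(1 \cdot 19 + \left(21 + 16 \cdot 10\right)\right)^{2} = \left(19 + \left(21 + 160\right)\right)^{2} = \left(19 + 181\right)^{2} = 200^{2} = 40000$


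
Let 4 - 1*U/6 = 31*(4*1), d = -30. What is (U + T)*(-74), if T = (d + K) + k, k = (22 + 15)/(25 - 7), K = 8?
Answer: 492803/9 ≈ 54756.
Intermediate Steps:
k = 37/18 ≈ 2.0556
U = -720 (U = 24 - 186*4*1 = 24 - 186*4 = 24 - 6*124 = 24 - 744 = -720)
T = -359/18 (T = (-30 + 8) + 37/18 = -22 + 37/18 = -359/18 ≈ -19.944)
(U + T)*(-74) = (-720 - 359/18)*(-74) = -13319/18*(-74) = 492803/9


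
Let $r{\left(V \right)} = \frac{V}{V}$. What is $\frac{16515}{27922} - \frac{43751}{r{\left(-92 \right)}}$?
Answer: $- \frac{1221598907}{27922} \approx -43750.0$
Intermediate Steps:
$r{\left(V \right)} = 1$
$\frac{16515}{27922} - \frac{43751}{r{\left(-92 \right)}} = \frac{16515}{27922} - \frac{43751}{1} = 16515 \cdot \frac{1}{27922} - 43751 = \frac{16515}{27922} - 43751 = - \frac{1221598907}{27922}$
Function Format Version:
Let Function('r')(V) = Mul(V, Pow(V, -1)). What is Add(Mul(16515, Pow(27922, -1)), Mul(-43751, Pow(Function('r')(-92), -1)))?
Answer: Rational(-1221598907, 27922) ≈ -43750.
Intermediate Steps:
Function('r')(V) = 1
Add(Mul(16515, Pow(27922, -1)), Mul(-43751, Pow(Function('r')(-92), -1))) = Add(Mul(16515, Pow(27922, -1)), Mul(-43751, Pow(1, -1))) = Add(Mul(16515, Rational(1, 27922)), Mul(-43751, 1)) = Add(Rational(16515, 27922), -43751) = Rational(-1221598907, 27922)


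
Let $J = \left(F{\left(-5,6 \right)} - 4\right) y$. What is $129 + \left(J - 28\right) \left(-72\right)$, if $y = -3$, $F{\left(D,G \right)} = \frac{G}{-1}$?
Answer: $-15$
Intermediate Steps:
$F{\left(D,G \right)} = - G$ ($F{\left(D,G \right)} = G \left(-1\right) = - G$)
$J = 30$ ($J = \left(\left(-1\right) 6 - 4\right) \left(-3\right) = \left(-6 - 4\right) \left(-3\right) = \left(-10\right) \left(-3\right) = 30$)
$129 + \left(J - 28\right) \left(-72\right) = 129 + \left(30 - 28\right) \left(-72\right) = 129 + 2 \left(-72\right) = 129 - 144 = -15$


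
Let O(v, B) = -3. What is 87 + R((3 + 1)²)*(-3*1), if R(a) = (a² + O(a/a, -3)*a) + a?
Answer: -585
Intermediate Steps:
R(a) = a² - 2*a (R(a) = (a² - 3*a) + a = a² - 2*a)
87 + R((3 + 1)²)*(-3*1) = 87 + ((3 + 1)²*(-2 + (3 + 1)²))*(-3*1) = 87 + (4²*(-2 + 4²))*(-3) = 87 + (16*(-2 + 16))*(-3) = 87 + (16*14)*(-3) = 87 + 224*(-3) = 87 - 672 = -585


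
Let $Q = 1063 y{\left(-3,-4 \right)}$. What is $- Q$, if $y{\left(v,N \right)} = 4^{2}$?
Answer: $-17008$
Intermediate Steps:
$y{\left(v,N \right)} = 16$
$Q = 17008$ ($Q = 1063 \cdot 16 = 17008$)
$- Q = \left(-1\right) 17008 = -17008$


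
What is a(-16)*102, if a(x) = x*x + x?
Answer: 24480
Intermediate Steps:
a(x) = x + x² (a(x) = x² + x = x + x²)
a(-16)*102 = -16*(1 - 16)*102 = -16*(-15)*102 = 240*102 = 24480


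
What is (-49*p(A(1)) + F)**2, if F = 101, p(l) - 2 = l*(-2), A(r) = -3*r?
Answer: 84681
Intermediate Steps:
p(l) = 2 - 2*l (p(l) = 2 + l*(-2) = 2 - 2*l)
(-49*p(A(1)) + F)**2 = (-49*(2 - (-6)) + 101)**2 = (-49*(2 - 2*(-3)) + 101)**2 = (-49*(2 + 6) + 101)**2 = (-49*8 + 101)**2 = (-392 + 101)**2 = (-291)**2 = 84681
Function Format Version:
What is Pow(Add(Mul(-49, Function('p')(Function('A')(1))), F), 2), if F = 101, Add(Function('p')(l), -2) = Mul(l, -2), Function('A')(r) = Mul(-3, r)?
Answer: 84681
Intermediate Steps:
Function('p')(l) = Add(2, Mul(-2, l)) (Function('p')(l) = Add(2, Mul(l, -2)) = Add(2, Mul(-2, l)))
Pow(Add(Mul(-49, Function('p')(Function('A')(1))), F), 2) = Pow(Add(Mul(-49, Add(2, Mul(-2, Mul(-3, 1)))), 101), 2) = Pow(Add(Mul(-49, Add(2, Mul(-2, -3))), 101), 2) = Pow(Add(Mul(-49, Add(2, 6)), 101), 2) = Pow(Add(Mul(-49, 8), 101), 2) = Pow(Add(-392, 101), 2) = Pow(-291, 2) = 84681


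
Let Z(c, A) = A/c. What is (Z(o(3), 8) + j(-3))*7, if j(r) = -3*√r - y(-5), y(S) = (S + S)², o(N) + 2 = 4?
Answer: -672 - 21*I*√3 ≈ -672.0 - 36.373*I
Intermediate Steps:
o(N) = 2 (o(N) = -2 + 4 = 2)
y(S) = 4*S² (y(S) = (2*S)² = 4*S²)
j(r) = -100 - 3*√r (j(r) = -3*√r - 4*(-5)² = -3*√r - 4*25 = -3*√r - 1*100 = -3*√r - 100 = -100 - 3*√r)
(Z(o(3), 8) + j(-3))*7 = (8/2 + (-100 - 3*I*√3))*7 = (8*(½) + (-100 - 3*I*√3))*7 = (4 + (-100 - 3*I*√3))*7 = (-96 - 3*I*√3)*7 = -672 - 21*I*√3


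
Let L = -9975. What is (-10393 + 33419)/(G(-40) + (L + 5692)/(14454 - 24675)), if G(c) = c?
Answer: -235348746/404557 ≈ -581.74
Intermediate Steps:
(-10393 + 33419)/(G(-40) + (L + 5692)/(14454 - 24675)) = (-10393 + 33419)/(-40 + (-9975 + 5692)/(14454 - 24675)) = 23026/(-40 - 4283/(-10221)) = 23026/(-40 - 4283*(-1/10221)) = 23026/(-40 + 4283/10221) = 23026/(-404557/10221) = 23026*(-10221/404557) = -235348746/404557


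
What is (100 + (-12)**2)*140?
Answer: 34160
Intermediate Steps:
(100 + (-12)**2)*140 = (100 + 144)*140 = 244*140 = 34160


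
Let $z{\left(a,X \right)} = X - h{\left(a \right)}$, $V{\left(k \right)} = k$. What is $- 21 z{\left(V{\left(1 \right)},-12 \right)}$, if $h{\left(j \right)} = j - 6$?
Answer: $147$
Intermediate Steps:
$h{\left(j \right)} = -6 + j$ ($h{\left(j \right)} = j - 6 = -6 + j$)
$z{\left(a,X \right)} = 6 + X - a$ ($z{\left(a,X \right)} = X - \left(-6 + a\right) = 6 + X - a$)
$- 21 z{\left(V{\left(1 \right)},-12 \right)} = - 21 \left(6 - 12 - 1\right) = \left(-21\right) \left(-7\right) = 147$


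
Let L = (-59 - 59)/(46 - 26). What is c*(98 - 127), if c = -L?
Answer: -1711/10 ≈ -171.10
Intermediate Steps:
L = -59/10 (L = -118/20 = -118*1/20 = -59/10 ≈ -5.9000)
c = 59/10 (c = -1*(-59/10) = 59/10 ≈ 5.9000)
c*(98 - 127) = 59*(98 - 127)/10 = (59/10)*(-29) = -1711/10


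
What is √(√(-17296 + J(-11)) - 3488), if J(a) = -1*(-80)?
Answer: 2*√(-872 + 2*I*√269) ≈ 1.1106 + 59.07*I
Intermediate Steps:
J(a) = 80
√(√(-17296 + J(-11)) - 3488) = √(√(-17296 + 80) - 3488) = √(√(-17216) - 3488) = √(8*I*√269 - 3488) = √(-3488 + 8*I*√269)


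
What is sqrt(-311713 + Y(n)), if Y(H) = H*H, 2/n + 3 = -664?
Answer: I*sqrt(138677684853)/667 ≈ 558.31*I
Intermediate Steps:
n = -2/667 (n = 2/(-3 - 664) = 2/(-667) = 2*(-1/667) = -2/667 ≈ -0.0029985)
Y(H) = H**2
sqrt(-311713 + Y(n)) = sqrt(-311713 + (-2/667)**2) = sqrt(-311713 + 4/444889) = sqrt(-138677684853/444889) = I*sqrt(138677684853)/667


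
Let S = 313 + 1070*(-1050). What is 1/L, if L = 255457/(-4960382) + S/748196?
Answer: -1855668985436/2881284241503 ≈ -0.64404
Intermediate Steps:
S = -1123187 (S = 313 - 1123500 = -1123187)
L = -2881284241503/1855668985436 (L = 255457/(-4960382) - 1123187/748196 = 255457*(-1/4960382) - 1123187*1/748196 = -255457/4960382 - 1123187/748196 = -2881284241503/1855668985436 ≈ -1.5527)
1/L = 1/(-2881284241503/1855668985436) = -1855668985436/2881284241503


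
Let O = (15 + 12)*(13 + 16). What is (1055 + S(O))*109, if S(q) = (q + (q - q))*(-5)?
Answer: -311740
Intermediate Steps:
O = 783 (O = 27*29 = 783)
S(q) = -5*q (S(q) = (q + 0)*(-5) = q*(-5) = -5*q)
(1055 + S(O))*109 = (1055 - 5*783)*109 = (1055 - 3915)*109 = -2860*109 = -311740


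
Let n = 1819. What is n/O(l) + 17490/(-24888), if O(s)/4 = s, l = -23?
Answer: -488337/23851 ≈ -20.474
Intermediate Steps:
O(s) = 4*s
n/O(l) + 17490/(-24888) = 1819/((4*(-23))) + 17490/(-24888) = 1819/(-92) + 17490*(-1/24888) = 1819*(-1/92) - 2915/4148 = -1819/92 - 2915/4148 = -488337/23851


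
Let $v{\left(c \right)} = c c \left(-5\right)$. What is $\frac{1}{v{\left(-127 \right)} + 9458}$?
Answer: $- \frac{1}{71187} \approx -1.4048 \cdot 10^{-5}$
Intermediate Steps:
$v{\left(c \right)} = - 5 c^{2}$ ($v{\left(c \right)} = c^{2} \left(-5\right) = - 5 c^{2}$)
$\frac{1}{v{\left(-127 \right)} + 9458} = \frac{1}{- 5 \left(-127\right)^{2} + 9458} = \frac{1}{\left(-5\right) 16129 + 9458} = \frac{1}{-80645 + 9458} = \frac{1}{-71187} = - \frac{1}{71187}$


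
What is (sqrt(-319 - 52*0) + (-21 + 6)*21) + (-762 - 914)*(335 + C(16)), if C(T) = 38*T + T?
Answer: -1607599 + I*sqrt(319) ≈ -1.6076e+6 + 17.861*I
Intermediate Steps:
C(T) = 39*T
(sqrt(-319 - 52*0) + (-21 + 6)*21) + (-762 - 914)*(335 + C(16)) = (sqrt(-319 - 52*0) + (-21 + 6)*21) + (-762 - 914)*(335 + 39*16) = (sqrt(-319 + 0) - 15*21) - 1676*(335 + 624) = (sqrt(-319) - 315) - 1676*959 = (I*sqrt(319) - 315) - 1607284 = (-315 + I*sqrt(319)) - 1607284 = -1607599 + I*sqrt(319)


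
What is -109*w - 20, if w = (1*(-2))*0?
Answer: -20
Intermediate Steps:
w = 0 (w = -2*0 = 0)
-109*w - 20 = -109*0 - 20 = 0 - 20 = -20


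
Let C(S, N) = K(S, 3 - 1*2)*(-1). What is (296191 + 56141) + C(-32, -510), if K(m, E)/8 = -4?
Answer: 352364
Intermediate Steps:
K(m, E) = -32 (K(m, E) = 8*(-4) = -32)
C(S, N) = 32 (C(S, N) = -32*(-1) = 32)
(296191 + 56141) + C(-32, -510) = (296191 + 56141) + 32 = 352332 + 32 = 352364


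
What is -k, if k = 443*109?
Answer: -48287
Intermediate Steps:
k = 48287
-k = -1*48287 = -48287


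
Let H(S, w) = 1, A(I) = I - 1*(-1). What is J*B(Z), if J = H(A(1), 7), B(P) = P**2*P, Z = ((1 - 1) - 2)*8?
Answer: -4096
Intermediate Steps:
A(I) = 1 + I (A(I) = I + 1 = 1 + I)
Z = -16 (Z = (0 - 2)*8 = -2*8 = -16)
B(P) = P**3
J = 1
J*B(Z) = 1*(-16)**3 = 1*(-4096) = -4096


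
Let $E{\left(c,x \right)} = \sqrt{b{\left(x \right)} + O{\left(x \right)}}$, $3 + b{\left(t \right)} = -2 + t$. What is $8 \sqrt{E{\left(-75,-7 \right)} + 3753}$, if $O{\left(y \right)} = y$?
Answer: $8 \sqrt{3753 + i \sqrt{19}} \approx 490.09 + 0.28461 i$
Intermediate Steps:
$b{\left(t \right)} = -5 + t$ ($b{\left(t \right)} = -3 + \left(-2 + t\right) = -5 + t$)
$E{\left(c,x \right)} = \sqrt{-5 + 2 x}$ ($E{\left(c,x \right)} = \sqrt{\left(-5 + x\right) + x} = \sqrt{-5 + 2 x}$)
$8 \sqrt{E{\left(-75,-7 \right)} + 3753} = 8 \sqrt{\sqrt{-5 + 2 \left(-7\right)} + 3753} = 8 \sqrt{\sqrt{-5 - 14} + 3753} = 8 \sqrt{\sqrt{-19} + 3753} = 8 \sqrt{i \sqrt{19} + 3753} = 8 \sqrt{3753 + i \sqrt{19}}$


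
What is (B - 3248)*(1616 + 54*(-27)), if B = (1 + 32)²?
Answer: -341122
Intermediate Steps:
B = 1089 (B = 33² = 1089)
(B - 3248)*(1616 + 54*(-27)) = (1089 - 3248)*(1616 + 54*(-27)) = -2159*(1616 - 1458) = -2159*158 = -341122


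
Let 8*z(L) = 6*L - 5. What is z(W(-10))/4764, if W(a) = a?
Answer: -65/38112 ≈ -0.0017055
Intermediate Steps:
z(L) = -5/8 + 3*L/4 (z(L) = (6*L - 5)/8 = (-5 + 6*L)/8 = -5/8 + 3*L/4)
z(W(-10))/4764 = (-5/8 + (¾)*(-10))/4764 = (-5/8 - 15/2)*(1/4764) = -65/8*1/4764 = -65/38112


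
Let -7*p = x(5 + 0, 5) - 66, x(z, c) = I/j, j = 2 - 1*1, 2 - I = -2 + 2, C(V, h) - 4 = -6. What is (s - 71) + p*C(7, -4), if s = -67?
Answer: -1094/7 ≈ -156.29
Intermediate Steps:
C(V, h) = -2 (C(V, h) = 4 - 6 = -2)
I = 2 (I = 2 - (-2 + 2) = 2 - 1*0 = 2 + 0 = 2)
j = 1 (j = 2 - 1 = 1)
x(z, c) = 2 (x(z, c) = 2/1 = 2*1 = 2)
p = 64/7 (p = -(2 - 66)/7 = -⅐*(-64) = 64/7 ≈ 9.1429)
(s - 71) + p*C(7, -4) = (-67 - 71) + (64/7)*(-2) = -138 - 128/7 = -1094/7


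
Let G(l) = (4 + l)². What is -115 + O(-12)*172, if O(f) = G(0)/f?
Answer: -1033/3 ≈ -344.33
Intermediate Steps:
O(f) = 16/f (O(f) = (4 + 0)²/f = 4²/f = 16/f)
-115 + O(-12)*172 = -115 + (16/(-12))*172 = -115 + (16*(-1/12))*172 = -115 - 4/3*172 = -115 - 688/3 = -1033/3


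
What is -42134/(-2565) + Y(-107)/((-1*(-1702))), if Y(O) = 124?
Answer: 36015064/2182815 ≈ 16.499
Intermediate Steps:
-42134/(-2565) + Y(-107)/((-1*(-1702))) = -42134/(-2565) + 124/((-1*(-1702))) = -42134*(-1/2565) + 124/1702 = 42134/2565 + 124*(1/1702) = 42134/2565 + 62/851 = 36015064/2182815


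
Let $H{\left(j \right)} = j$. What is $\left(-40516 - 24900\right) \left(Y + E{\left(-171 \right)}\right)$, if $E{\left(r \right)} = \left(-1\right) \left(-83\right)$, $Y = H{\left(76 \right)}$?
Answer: $-10401144$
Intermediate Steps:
$Y = 76$
$E{\left(r \right)} = 83$
$\left(-40516 - 24900\right) \left(Y + E{\left(-171 \right)}\right) = \left(-40516 - 24900\right) \left(76 + 83\right) = \left(-65416\right) 159 = -10401144$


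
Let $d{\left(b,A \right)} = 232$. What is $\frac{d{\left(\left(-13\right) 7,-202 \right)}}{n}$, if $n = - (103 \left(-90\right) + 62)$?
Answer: $\frac{29}{1151} \approx 0.025195$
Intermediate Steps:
$n = 9208$ ($n = - (-9270 + 62) = \left(-1\right) \left(-9208\right) = 9208$)
$\frac{d{\left(\left(-13\right) 7,-202 \right)}}{n} = \frac{232}{9208} = 232 \cdot \frac{1}{9208} = \frac{29}{1151}$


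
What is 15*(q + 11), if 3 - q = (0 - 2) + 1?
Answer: 225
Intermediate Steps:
q = 4 (q = 3 - ((0 - 2) + 1) = 3 - (-2 + 1) = 3 - 1*(-1) = 3 + 1 = 4)
15*(q + 11) = 15*(4 + 11) = 15*15 = 225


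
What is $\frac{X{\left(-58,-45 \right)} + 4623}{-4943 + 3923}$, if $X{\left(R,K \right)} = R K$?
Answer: $- \frac{2411}{340} \approx -7.0912$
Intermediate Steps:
$X{\left(R,K \right)} = K R$
$\frac{X{\left(-58,-45 \right)} + 4623}{-4943 + 3923} = \frac{\left(-45\right) \left(-58\right) + 4623}{-4943 + 3923} = \frac{2610 + 4623}{-1020} = 7233 \left(- \frac{1}{1020}\right) = - \frac{2411}{340}$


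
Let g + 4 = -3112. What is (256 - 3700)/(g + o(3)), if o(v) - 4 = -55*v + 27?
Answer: 1722/1625 ≈ 1.0597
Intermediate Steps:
g = -3116 (g = -4 - 3112 = -3116)
o(v) = 31 - 55*v (o(v) = 4 + (-55*v + 27) = 4 + (27 - 55*v) = 31 - 55*v)
(256 - 3700)/(g + o(3)) = (256 - 3700)/(-3116 + (31 - 55*3)) = -3444/(-3116 + (31 - 165)) = -3444/(-3116 - 134) = -3444/(-3250) = -3444*(-1/3250) = 1722/1625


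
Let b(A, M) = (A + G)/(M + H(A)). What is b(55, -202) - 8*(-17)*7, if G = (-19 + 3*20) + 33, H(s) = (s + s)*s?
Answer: 129475/136 ≈ 952.02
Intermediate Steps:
H(s) = 2*s**2 (H(s) = (2*s)*s = 2*s**2)
G = 74 (G = (-19 + 60) + 33 = 41 + 33 = 74)
b(A, M) = (74 + A)/(M + 2*A**2) (b(A, M) = (A + 74)/(M + 2*A**2) = (74 + A)/(M + 2*A**2))
b(55, -202) - 8*(-17)*7 = (74 + 55)/(-202 + 2*55**2) - 8*(-17)*7 = 129/(-202 + 2*3025) - (-136)*7 = 129/(-202 + 6050) - 1*(-952) = 129/5848 + 952 = (1/5848)*129 + 952 = 3/136 + 952 = 129475/136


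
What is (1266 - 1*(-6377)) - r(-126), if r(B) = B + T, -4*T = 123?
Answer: 31199/4 ≈ 7799.8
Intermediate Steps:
T = -123/4 (T = -¼*123 = -123/4 ≈ -30.750)
r(B) = -123/4 + B (r(B) = B - 123/4 = -123/4 + B)
(1266 - 1*(-6377)) - r(-126) = (1266 - 1*(-6377)) - (-123/4 - 126) = (1266 + 6377) - 1*(-627/4) = 7643 + 627/4 = 31199/4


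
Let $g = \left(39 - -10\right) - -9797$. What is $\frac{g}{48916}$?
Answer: $\frac{4923}{24458} \approx 0.20128$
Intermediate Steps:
$g = 9846$ ($g = \left(39 + 10\right) + 9797 = 49 + 9797 = 9846$)
$\frac{g}{48916} = \frac{9846}{48916} = 9846 \cdot \frac{1}{48916} = \frac{4923}{24458}$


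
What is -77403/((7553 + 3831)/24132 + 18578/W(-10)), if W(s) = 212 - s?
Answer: -5759325021/6261827 ≈ -919.75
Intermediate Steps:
-77403/((7553 + 3831)/24132 + 18578/W(-10)) = -77403/((7553 + 3831)/24132 + 18578/(212 - 1*(-10))) = -77403/(11384*(1/24132) + 18578/(212 + 10)) = -77403/(2846/6033 + 18578/222) = -77403/(2846/6033 + 18578*(1/222)) = -77403/(2846/6033 + 9289/111) = -77403/6261827/74407 = -77403*74407/6261827 = -5759325021/6261827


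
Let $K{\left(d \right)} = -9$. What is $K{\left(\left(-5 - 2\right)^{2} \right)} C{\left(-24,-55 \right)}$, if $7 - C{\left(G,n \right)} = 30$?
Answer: $207$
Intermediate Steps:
$C{\left(G,n \right)} = -23$ ($C{\left(G,n \right)} = 7 - 30 = -23$)
$K{\left(\left(-5 - 2\right)^{2} \right)} C{\left(-24,-55 \right)} = \left(-9\right) \left(-23\right) = 207$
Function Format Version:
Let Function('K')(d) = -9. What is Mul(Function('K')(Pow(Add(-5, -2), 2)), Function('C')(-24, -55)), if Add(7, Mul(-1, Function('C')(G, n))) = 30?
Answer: 207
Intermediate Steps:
Function('C')(G, n) = -23 (Function('C')(G, n) = Add(7, Mul(-1, 30)) = Add(7, -30) = -23)
Mul(Function('K')(Pow(Add(-5, -2), 2)), Function('C')(-24, -55)) = Mul(-9, -23) = 207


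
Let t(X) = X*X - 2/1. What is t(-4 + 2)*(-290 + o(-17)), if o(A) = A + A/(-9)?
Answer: -5492/9 ≈ -610.22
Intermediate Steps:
t(X) = -2 + X**2 (t(X) = X**2 - 2*1 = X**2 - 2 = -2 + X**2)
o(A) = 8*A/9 (o(A) = A + A*(-1/9) = A - A/9 = 8*A/9)
t(-4 + 2)*(-290 + o(-17)) = (-2 + (-4 + 2)**2)*(-290 + (8/9)*(-17)) = (-2 + (-2)**2)*(-290 - 136/9) = (-2 + 4)*(-2746/9) = 2*(-2746/9) = -5492/9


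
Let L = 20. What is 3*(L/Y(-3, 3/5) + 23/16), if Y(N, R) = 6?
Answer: 229/16 ≈ 14.313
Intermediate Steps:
3*(L/Y(-3, 3/5) + 23/16) = 3*(20/6 + 23/16) = 3*(20*(⅙) + 23*(1/16)) = 3*(10/3 + 23/16) = 3*(229/48) = 229/16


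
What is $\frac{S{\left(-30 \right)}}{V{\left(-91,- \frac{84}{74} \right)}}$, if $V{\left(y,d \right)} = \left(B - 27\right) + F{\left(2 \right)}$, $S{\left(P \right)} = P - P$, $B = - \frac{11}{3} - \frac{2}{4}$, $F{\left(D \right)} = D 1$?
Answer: $0$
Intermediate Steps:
$F{\left(D \right)} = D$
$B = - \frac{25}{6}$ ($B = \left(-11\right) \frac{1}{3} - \frac{1}{2} = - \frac{11}{3} - \frac{1}{2} = - \frac{25}{6} \approx -4.1667$)
$S{\left(P \right)} = 0$
$V{\left(y,d \right)} = - \frac{175}{6}$ ($V{\left(y,d \right)} = \left(- \frac{25}{6} - 27\right) + 2 = - \frac{187}{6} + 2 = - \frac{175}{6}$)
$\frac{S{\left(-30 \right)}}{V{\left(-91,- \frac{84}{74} \right)}} = \frac{0}{- \frac{175}{6}} = 0 \left(- \frac{6}{175}\right) = 0$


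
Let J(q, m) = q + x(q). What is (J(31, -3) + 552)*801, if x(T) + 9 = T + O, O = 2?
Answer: 486207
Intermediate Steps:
x(T) = -7 + T (x(T) = -9 + (T + 2) = -9 + (2 + T) = -7 + T)
J(q, m) = -7 + 2*q (J(q, m) = q + (-7 + q) = -7 + 2*q)
(J(31, -3) + 552)*801 = ((-7 + 2*31) + 552)*801 = ((-7 + 62) + 552)*801 = (55 + 552)*801 = 607*801 = 486207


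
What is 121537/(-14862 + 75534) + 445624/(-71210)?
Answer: -9191124779/2160226560 ≈ -4.2547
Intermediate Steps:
121537/(-14862 + 75534) + 445624/(-71210) = 121537/60672 + 445624*(-1/71210) = 121537*(1/60672) - 222812/35605 = 121537/60672 - 222812/35605 = -9191124779/2160226560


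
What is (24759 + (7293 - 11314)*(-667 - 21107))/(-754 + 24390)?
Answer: 87578013/23636 ≈ 3705.3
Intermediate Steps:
(24759 + (7293 - 11314)*(-667 - 21107))/(-754 + 24390) = (24759 - 4021*(-21774))/23636 = (24759 + 87553254)*(1/23636) = 87578013*(1/23636) = 87578013/23636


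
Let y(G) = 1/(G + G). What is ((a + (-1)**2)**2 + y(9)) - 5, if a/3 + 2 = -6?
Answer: 9433/18 ≈ 524.06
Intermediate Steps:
a = -24 (a = -6 + 3*(-6) = -6 - 18 = -24)
y(G) = 1/(2*G)
((a + (-1)**2)**2 + y(9)) - 5 = ((-24 + (-1)**2)**2 + (1/2)/9) - 5 = ((-24 + 1)**2 + (1/2)*(1/9)) - 5 = ((-23)**2 + 1/18) - 5 = (529 + 1/18) - 5 = 9523/18 - 5 = 9433/18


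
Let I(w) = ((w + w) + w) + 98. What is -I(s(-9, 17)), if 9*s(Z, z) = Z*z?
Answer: -47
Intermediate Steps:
s(Z, z) = Z*z/9 (s(Z, z) = (Z*z)/9 = Z*z/9)
I(w) = 98 + 3*w (I(w) = (2*w + w) + 98 = 3*w + 98 = 98 + 3*w)
-I(s(-9, 17)) = -(98 + 3*((1/9)*(-9)*17)) = -(98 + 3*(-17)) = -(98 - 51) = -1*47 = -47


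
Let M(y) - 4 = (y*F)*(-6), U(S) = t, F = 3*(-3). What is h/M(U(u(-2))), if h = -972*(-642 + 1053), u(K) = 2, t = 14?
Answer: -99873/190 ≈ -525.65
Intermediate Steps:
F = -9
U(S) = 14
M(y) = 4 + 54*y (M(y) = 4 + (y*(-9))*(-6) = 4 - 9*y*(-6) = 4 + 54*y)
h = -399492 (h = -972*411 = -399492)
h/M(U(u(-2))) = -399492/(4 + 54*14) = -399492/(4 + 756) = -399492/760 = -399492*1/760 = -99873/190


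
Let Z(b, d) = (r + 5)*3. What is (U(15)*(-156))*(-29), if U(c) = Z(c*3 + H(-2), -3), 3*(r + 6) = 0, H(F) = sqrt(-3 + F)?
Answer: -13572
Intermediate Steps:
r = -6 (r = -6 + (1/3)*0 = -6 + 0 = -6)
Z(b, d) = -3 (Z(b, d) = (-6 + 5)*3 = -1*3 = -3)
U(c) = -3
(U(15)*(-156))*(-29) = -3*(-156)*(-29) = 468*(-29) = -13572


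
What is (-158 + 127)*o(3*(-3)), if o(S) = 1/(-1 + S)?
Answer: 31/10 ≈ 3.1000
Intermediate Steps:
(-158 + 127)*o(3*(-3)) = (-158 + 127)/(-1 + 3*(-3)) = -31/(-1 - 9) = -31/(-10) = -31*(-1/10) = 31/10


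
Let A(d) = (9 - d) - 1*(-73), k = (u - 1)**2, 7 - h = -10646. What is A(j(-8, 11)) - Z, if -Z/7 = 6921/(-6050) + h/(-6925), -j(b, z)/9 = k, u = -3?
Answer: 347276099/1675850 ≈ 207.22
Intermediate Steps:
h = 10653 (h = 7 - 1*(-10646) = 7 + 10646 = 10653)
k = 16 (k = (-3 - 1)**2 = (-4)**2 = 16)
j(b, z) = -144 (j(b, z) = -9*16 = -144)
A(d) = 82 - d (A(d) = (9 - d) + 73 = 82 - d)
Z = 31466001/1675850 (Z = -7*(6921/(-6050) + 10653/(-6925)) = -7*(6921*(-1/6050) + 10653*(-1/6925)) = -7*(-6921/6050 - 10653/6925) = -7*(-4495143/1675850) = 31466001/1675850 ≈ 18.776)
A(j(-8, 11)) - Z = (82 - 1*(-144)) - 1*31466001/1675850 = (82 + 144) - 31466001/1675850 = 226 - 31466001/1675850 = 347276099/1675850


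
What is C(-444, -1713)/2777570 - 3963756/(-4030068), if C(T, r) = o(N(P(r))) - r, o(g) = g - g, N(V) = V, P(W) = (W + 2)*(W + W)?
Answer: 918042771617/932816331230 ≈ 0.98416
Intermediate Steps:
P(W) = 2*W*(2 + W) (P(W) = (2 + W)*(2*W) = 2*W*(2 + W))
o(g) = 0
C(T, r) = -r (C(T, r) = 0 - r = -r)
C(-444, -1713)/2777570 - 3963756/(-4030068) = -1*(-1713)/2777570 - 3963756/(-4030068) = 1713*(1/2777570) - 3963756*(-1/4030068) = 1713/2777570 + 330313/335839 = 918042771617/932816331230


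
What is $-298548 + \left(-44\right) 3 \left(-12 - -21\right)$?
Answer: $-299736$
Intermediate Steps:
$-298548 + \left(-44\right) 3 \left(-12 - -21\right) = -298548 - 132 \left(-12 + 21\right) = -298548 - 1188 = -299736$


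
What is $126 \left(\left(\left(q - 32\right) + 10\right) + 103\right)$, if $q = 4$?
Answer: $10710$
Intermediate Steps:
$126 \left(\left(\left(q - 32\right) + 10\right) + 103\right) = 126 \left(\left(\left(4 - 32\right) + 10\right) + 103\right) = 126 \left(\left(-28 + 10\right) + 103\right) = 126 \left(-18 + 103\right) = 126 \cdot 85 = 10710$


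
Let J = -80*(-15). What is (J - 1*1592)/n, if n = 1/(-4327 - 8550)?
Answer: 5047784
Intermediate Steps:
J = 1200
n = -1/12877 (n = 1/(-12877) = -1/12877 ≈ -7.7658e-5)
(J - 1*1592)/n = (1200 - 1*1592)/(-1/12877) = (1200 - 1592)*(-12877) = -392*(-12877) = 5047784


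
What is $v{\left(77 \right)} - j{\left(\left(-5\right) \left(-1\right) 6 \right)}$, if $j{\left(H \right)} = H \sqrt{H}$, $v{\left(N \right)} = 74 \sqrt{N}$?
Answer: $- 30 \sqrt{30} + 74 \sqrt{77} \approx 485.03$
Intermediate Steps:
$j{\left(H \right)} = H^{\frac{3}{2}}$
$v{\left(77 \right)} - j{\left(\left(-5\right) \left(-1\right) 6 \right)} = 74 \sqrt{77} - \left(\left(-5\right) \left(-1\right) 6\right)^{\frac{3}{2}} = 74 \sqrt{77} - \left(5 \cdot 6\right)^{\frac{3}{2}} = 74 \sqrt{77} - 30^{\frac{3}{2}} = 74 \sqrt{77} - 30 \sqrt{30} = - 30 \sqrt{30} + 74 \sqrt{77}$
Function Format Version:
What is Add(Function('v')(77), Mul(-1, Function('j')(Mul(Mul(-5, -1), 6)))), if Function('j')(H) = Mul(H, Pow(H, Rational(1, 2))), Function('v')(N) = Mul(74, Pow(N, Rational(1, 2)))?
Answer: Add(Mul(-30, Pow(30, Rational(1, 2))), Mul(74, Pow(77, Rational(1, 2)))) ≈ 485.03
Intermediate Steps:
Function('j')(H) = Pow(H, Rational(3, 2))
Add(Function('v')(77), Mul(-1, Function('j')(Mul(Mul(-5, -1), 6)))) = Add(Mul(74, Pow(77, Rational(1, 2))), Mul(-1, Pow(Mul(Mul(-5, -1), 6), Rational(3, 2)))) = Add(Mul(74, Pow(77, Rational(1, 2))), Mul(-1, Pow(Mul(5, 6), Rational(3, 2)))) = Add(Mul(74, Pow(77, Rational(1, 2))), Mul(-1, Pow(30, Rational(3, 2)))) = Add(Mul(74, Pow(77, Rational(1, 2))), Mul(-1, Mul(30, Pow(30, Rational(1, 2))))) = Add(Mul(74, Pow(77, Rational(1, 2))), Mul(-30, Pow(30, Rational(1, 2)))) = Add(Mul(-30, Pow(30, Rational(1, 2))), Mul(74, Pow(77, Rational(1, 2))))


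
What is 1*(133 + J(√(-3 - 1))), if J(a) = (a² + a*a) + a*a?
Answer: 121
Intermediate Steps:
J(a) = 3*a² (J(a) = (a² + a²) + a² = 2*a² + a² = 3*a²)
1*(133 + J(√(-3 - 1))) = 1*(133 + 3*(√(-3 - 1))²) = 1*(133 + 3*(√(-4))²) = 1*(133 + 3*(2*I)²) = 1*(133 + 3*(-4)) = 1*(133 - 12) = 1*121 = 121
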